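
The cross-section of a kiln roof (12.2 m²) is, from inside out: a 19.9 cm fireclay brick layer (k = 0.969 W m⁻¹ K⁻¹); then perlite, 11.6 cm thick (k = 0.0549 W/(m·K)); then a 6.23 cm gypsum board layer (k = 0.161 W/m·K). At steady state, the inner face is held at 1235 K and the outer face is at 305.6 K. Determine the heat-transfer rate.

Series thermal resistances, inner to outer:
  R_fireclay brick = L/(kA) = 0.199/(0.969·12.2) = 0.01683 K/W
  R_perlite = L/(kA) = 0.116/(0.0549·12.2) = 0.1732 K/W
  R_gypsum board = L/(kA) = 0.0623/(0.161·12.2) = 0.03172 K/W
ΣR = 0.01683 + 0.1732 + 0.03172 = 0.2218 K/W
Q = ΔT/ΣR = (1235 K − 305.6 K)/0.2218 = 4190 W

Q = 4190 W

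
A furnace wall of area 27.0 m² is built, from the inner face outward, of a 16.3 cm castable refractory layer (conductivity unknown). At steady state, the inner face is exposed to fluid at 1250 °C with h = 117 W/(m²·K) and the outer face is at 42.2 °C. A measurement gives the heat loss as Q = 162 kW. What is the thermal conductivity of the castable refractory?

ΣR = ΔT/Q = |1250 − 42.2|/1.62×10^5 = 0.007456 K/W
Known resistances:
  R_conv,in = 1/(hA) = 1/(117·27.0) = 3.166×10^-4 K/W
R_castable refractory = ΣR − ΣR_known = 0.007456 − 3.166×10^-4 = 0.007139 K/W
L/(kA) = 0.007139 ⇒ k = 0.163/(0.007139·27.0) = 0.846 W/m·K

k = 0.846 W/m·K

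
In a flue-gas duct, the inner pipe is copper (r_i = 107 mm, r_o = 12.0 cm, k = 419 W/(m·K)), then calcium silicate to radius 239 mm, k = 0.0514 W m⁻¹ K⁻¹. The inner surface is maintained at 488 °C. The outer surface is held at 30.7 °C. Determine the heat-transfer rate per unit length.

Q' = 214 W/m

Treat each layer as a resistance in series:
  R'_copper = ln(0.120/0.107)/(2πk) = 0.1147/(2π·419) = 4.355×10^-5 m·K/W
  R'_calcium silicate = ln(0.239/0.120)/(2πk) = 0.6890/(2π·0.0514) = 2.133 m·K/W
ΣR = 4.355×10^-5 + 2.133 = 2.133 m·K/W
Q' = ΔT/ΣR = (488 °C − 30.7 °C)/2.133 = 214 W/m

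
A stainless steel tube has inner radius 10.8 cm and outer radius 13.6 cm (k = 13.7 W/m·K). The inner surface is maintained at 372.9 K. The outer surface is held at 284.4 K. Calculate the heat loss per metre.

Q' = 33.0 kW/m

Q' = 2πk·ΔT/ln(r₂/r₁) = 2π × 13.7 × 88.5 / ln(0.136/0.108) = 33000 W/m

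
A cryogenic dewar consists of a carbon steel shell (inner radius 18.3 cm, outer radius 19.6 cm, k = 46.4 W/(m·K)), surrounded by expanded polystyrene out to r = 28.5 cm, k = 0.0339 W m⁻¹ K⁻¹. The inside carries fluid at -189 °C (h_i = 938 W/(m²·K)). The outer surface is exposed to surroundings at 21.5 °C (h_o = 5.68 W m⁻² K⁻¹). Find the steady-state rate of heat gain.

Resistance network (inner→outer):
  R_conv,in = 1/(4πr²h) = 1/(4π·0.183²·938) = 0.002533 K/W
  R_carbon steel = (1/0.183 − 1/0.196)/(4πk) = 0.3624/(4π·46.4) = 6.216×10^-4 K/W
  R_expanded polystyrene = (1/0.196 − 1/0.285)/(4πk) = 1.593/(4π·0.0339) = 3.740 K/W
  R_conv,out = 1/(4πr²h) = 1/(4π·0.285²·5.68) = 0.1725 K/W
ΣR = 0.002533 + 6.216×10^-4 + 3.740 + 0.1725 = 3.916 K/W
Q = ΔT/ΣR = (-189 °C − 21.5 °C)/3.916 = -53.8 W
(Negative Q ⇒ heat flows inward; heat gain = 53.8 W.)

Q = 53.8 W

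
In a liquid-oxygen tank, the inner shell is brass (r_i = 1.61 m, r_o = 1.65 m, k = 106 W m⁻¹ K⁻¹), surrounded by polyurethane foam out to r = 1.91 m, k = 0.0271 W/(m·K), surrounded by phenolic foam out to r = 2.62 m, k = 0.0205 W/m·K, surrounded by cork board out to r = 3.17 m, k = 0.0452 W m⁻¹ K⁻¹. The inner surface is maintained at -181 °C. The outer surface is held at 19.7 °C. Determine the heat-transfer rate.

Series thermal resistances, inner to outer:
  R_brass = (1/1.61 − 1/1.65)/(4πk) = 0.01506/(4π·106) = 1.130×10^-5 K/W
  R_polyurethane foam = (1/1.65 − 1/1.91)/(4πk) = 0.08250/(4π·0.0271) = 0.2423 K/W
  R_phenolic foam = (1/1.91 − 1/2.62)/(4πk) = 0.1419/(4π·0.0205) = 0.5508 K/W
  R_cork board = (1/2.62 − 1/3.17)/(4πk) = 0.06622/(4π·0.0452) = 0.1166 K/W
ΣR = 1.130×10^-5 + 0.2423 + 0.5508 + 0.1166 = 0.9097 K/W
Q = ΔT/ΣR = (-181 °C − 19.7 °C)/0.9097 = -221 W
(Negative Q ⇒ heat flows inward; heat gain = 221 W.)

Q = 221 W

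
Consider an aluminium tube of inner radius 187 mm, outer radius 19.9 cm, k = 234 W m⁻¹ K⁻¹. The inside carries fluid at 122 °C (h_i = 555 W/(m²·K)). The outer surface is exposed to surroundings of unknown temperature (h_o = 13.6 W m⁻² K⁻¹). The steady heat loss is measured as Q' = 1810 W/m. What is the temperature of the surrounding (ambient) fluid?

T_out = 12.7 °C

Sum the resistances:
  R'_conv,in = 1/(2πr h) = 1/(2π·0.187·555) = 0.001534 m·K/W
  R'_aluminium = ln(0.199/0.187)/(2πk) = 0.06220/(2π·234) = 4.230×10^-5 m·K/W
  R'_conv,out = 1/(2πr h) = 1/(2π·0.199·13.6) = 0.05881 m·K/W
ΣR = 0.06038 m·K/W
ΔT = Q'·ΣR = 1810 × 0.06038 = 109.3 K
Heat flows outward, so T_out = T_in − ΔT = 122 − 109.3 = 12.7 °C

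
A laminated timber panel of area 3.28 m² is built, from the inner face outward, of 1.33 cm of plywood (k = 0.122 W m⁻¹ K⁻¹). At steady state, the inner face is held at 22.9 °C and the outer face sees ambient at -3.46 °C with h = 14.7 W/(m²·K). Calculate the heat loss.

Series thermal resistances, inner to outer:
  R_plywood = L/(kA) = 0.0133/(0.122·3.28) = 0.03324 K/W
  R_conv,out = 1/(hA) = 1/(14.7·3.28) = 0.02074 K/W
ΣR = 0.03324 + 0.02074 = 0.05398 K/W
Q = ΔT/ΣR = (22.9 °C − -3.46 °C)/0.05398 = 488 W

Q = 488 W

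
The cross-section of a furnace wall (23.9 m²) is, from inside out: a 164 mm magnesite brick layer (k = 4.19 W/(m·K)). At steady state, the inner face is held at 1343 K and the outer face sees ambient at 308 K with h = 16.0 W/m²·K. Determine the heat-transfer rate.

Series thermal resistances, inner to outer:
  R_magnesite brick = L/(kA) = 0.164/(4.19·23.9) = 0.001638 K/W
  R_conv,out = 1/(hA) = 1/(16.0·23.9) = 0.002615 K/W
ΣR = 0.001638 + 0.002615 = 0.004253 K/W
Q = ΔT/ΣR = (1343 K − 308 K)/0.004253 = 2.43×10^5 W

Q = 243 kW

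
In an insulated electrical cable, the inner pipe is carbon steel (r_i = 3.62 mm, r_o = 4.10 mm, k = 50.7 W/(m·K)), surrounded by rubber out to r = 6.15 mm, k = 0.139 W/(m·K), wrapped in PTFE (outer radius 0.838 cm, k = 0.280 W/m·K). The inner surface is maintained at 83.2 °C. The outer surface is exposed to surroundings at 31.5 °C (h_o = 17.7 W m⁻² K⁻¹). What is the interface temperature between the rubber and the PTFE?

Resistance network (inner→outer):
  R'_carbon steel = ln(0.00410/0.00362)/(2πk) = 0.1245/(2π·50.7) = 3.909×10^-4 m·K/W
  R'_rubber = ln(0.00615/0.00410)/(2πk) = 0.4055/(2π·0.139) = 0.4643 m·K/W
  R'_PTFE = ln(0.00838/0.00615)/(2πk) = 0.3094/(2π·0.280) = 0.1759 m·K/W
  R'_conv,out = 1/(2πr h) = 1/(2π·0.00838·17.7) = 1.073 m·K/W
ΣR = 3.909×10^-4 + 0.4643 + 0.1759 + 1.073 = 1.714 m·K/W
Q' = ΔT/ΣR = (83.2 °C − 31.5 °C)/1.714 = 30.16 W/m
From the inner boundary to the rubber/PTFE interface, ΣR_partial = 0.4647 m·K/W.
T_interface = T_in − Q'·ΣR_partial = 83.2 °C − (30.16)(0.4647) = 69.2 °C

T = 69.2 °C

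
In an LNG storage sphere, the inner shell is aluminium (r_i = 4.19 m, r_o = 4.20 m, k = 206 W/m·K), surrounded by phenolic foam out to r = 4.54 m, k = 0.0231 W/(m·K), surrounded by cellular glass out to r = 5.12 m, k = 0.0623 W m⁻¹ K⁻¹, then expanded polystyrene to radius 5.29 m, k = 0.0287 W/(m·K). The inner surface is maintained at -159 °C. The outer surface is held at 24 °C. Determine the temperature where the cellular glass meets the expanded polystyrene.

Resistance network (inner→outer):
  R_aluminium = (1/4.19 − 1/4.20)/(4πk) = 5.682×10^-4/(4π·206) = 2.195×10^-7 K/W
  R_phenolic foam = (1/4.20 − 1/4.54)/(4πk) = 0.01783/(4π·0.0231) = 0.06143 K/W
  R_cellular glass = (1/4.54 − 1/5.12)/(4πk) = 0.02495/(4π·0.0623) = 0.03187 K/W
  R_expanded polystyrene = (1/5.12 − 1/5.29)/(4πk) = 0.006277/(4π·0.0287) = 0.01740 K/W
ΣR = 2.195×10^-7 + 0.06143 + 0.03187 + 0.01740 = 0.1107 K/W
Q = ΔT/ΣR = (-159 °C − 24 °C)/0.1107 = -1653 W
From the inner boundary to the cellular glass/expanded polystyrene interface, ΣR_partial = 0.09330 K/W.
T_interface = T_in − Q·ΣR_partial = -159 °C − (-1653)(0.09330) = -4.8 °C

T = -4.8 °C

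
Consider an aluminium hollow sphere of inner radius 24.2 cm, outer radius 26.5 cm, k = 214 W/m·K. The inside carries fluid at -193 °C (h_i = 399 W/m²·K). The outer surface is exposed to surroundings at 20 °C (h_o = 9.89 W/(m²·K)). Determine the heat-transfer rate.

Series thermal resistances, inner to outer:
  R_conv,in = 1/(4πr²h) = 1/(4π·0.242²·399) = 0.003406 K/W
  R_aluminium = (1/0.242 − 1/0.265)/(4πk) = 0.3586/(4π·214) = 1.334×10^-4 K/W
  R_conv,out = 1/(4πr²h) = 1/(4π·0.265²·9.89) = 0.1146 K/W
ΣR = 0.003406 + 1.334×10^-4 + 0.1146 = 0.1181 K/W
Q = ΔT/ΣR = (-193 °C − 20 °C)/0.1181 = -1800 W
(Negative Q ⇒ heat flows inward; heat gain = 1800 W.)

Q = 1800 W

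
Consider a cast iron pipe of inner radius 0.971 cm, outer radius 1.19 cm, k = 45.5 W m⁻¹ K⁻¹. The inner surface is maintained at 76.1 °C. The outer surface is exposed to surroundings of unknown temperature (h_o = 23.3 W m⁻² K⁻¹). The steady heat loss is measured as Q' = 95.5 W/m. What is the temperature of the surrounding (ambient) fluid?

Sum the resistances:
  R'_cast iron = ln(0.0119/0.00971)/(2πk) = 0.2034/(2π·45.5) = 7.114×10^-4 m·K/W
  R'_conv,out = 1/(2πr h) = 1/(2π·0.0119·23.3) = 0.5740 m·K/W
ΣR = 0.5747 m·K/W
ΔT = Q'·ΣR = 95.5 × 0.5747 = 54.88 K
Heat flows outward, so T_out = T_in − ΔT = 76.1 − 54.88 = 21.2 °C

T_out = 21.2 °C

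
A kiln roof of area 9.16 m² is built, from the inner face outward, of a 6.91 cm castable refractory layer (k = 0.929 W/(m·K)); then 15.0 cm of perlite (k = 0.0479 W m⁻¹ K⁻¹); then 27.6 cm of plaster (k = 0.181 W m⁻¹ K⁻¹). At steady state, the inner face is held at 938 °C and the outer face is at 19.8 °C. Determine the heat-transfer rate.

Q = 1780 W

Resistance network (inner→outer):
  R_castable refractory = L/(kA) = 0.0691/(0.929·9.16) = 0.008120 K/W
  R_perlite = L/(kA) = 0.150/(0.0479·9.16) = 0.3419 K/W
  R_plaster = L/(kA) = 0.276/(0.181·9.16) = 0.1665 K/W
ΣR = 0.008120 + 0.3419 + 0.1665 = 0.5165 K/W
Q = ΔT/ΣR = (938 °C − 19.8 °C)/0.5165 = 1780 W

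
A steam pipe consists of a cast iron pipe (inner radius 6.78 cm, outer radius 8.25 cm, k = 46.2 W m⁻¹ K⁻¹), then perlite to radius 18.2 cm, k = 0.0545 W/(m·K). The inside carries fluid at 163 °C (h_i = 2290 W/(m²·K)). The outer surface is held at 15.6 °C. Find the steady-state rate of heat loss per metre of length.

Q' = 63.7 W/m

Treat each layer as a resistance in series:
  R'_conv,in = 1/(2πr h) = 1/(2π·0.0678·2290) = 0.001025 m·K/W
  R'_cast iron = ln(0.0825/0.0678)/(2πk) = 0.1962/(2π·46.2) = 6.760×10^-4 m·K/W
  R'_perlite = ln(0.182/0.0825)/(2πk) = 0.7912/(2π·0.0545) = 2.311 m·K/W
ΣR = 0.001025 + 6.760×10^-4 + 2.311 = 2.313 m·K/W
Q' = ΔT/ΣR = (163 °C − 15.6 °C)/2.313 = 63.7 W/m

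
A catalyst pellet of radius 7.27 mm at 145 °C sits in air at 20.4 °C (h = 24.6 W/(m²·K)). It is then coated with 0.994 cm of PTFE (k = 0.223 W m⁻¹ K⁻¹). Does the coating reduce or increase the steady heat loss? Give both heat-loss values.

Critical radius for a sphere: r_cr = 2k/h = 0.0181 m = 1.81 cm.
Outer radius after coating: r₂ = 0.00727 + 0.00994 = 0.01721 m.
Since r₁ < r_cr and r₂ ≤ r_cr, the coating moves toward the maximum at r_cr — heat loss rises.
Bare: R = 1/(4πr₁²h) = 61.20 K/W; Q = 124.6/61.20 = 2.04 W.
Coated: R = R_cond + R_conv = 39.27 K/W; Q = 124.6/39.27 = 3.17 W.

increases: 2.04 → 3.17 W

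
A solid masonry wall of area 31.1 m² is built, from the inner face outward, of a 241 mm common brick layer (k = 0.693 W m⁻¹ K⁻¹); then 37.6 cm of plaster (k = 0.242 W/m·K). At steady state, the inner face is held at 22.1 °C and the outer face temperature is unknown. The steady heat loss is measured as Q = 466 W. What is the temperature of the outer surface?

T_out = -6.39 °C

Series resistances:
  R_common brick = L/(kA) = 0.241/(0.693·31.1) = 0.01118 K/W
  R_plaster = L/(kA) = 0.376/(0.242·31.1) = 0.04996 K/W
ΣR = 0.06114 K/W
ΔT = Q·ΣR = 466 × 0.06114 = 28.49 K
Heat flows outward, so T_out = T_in − ΔT = 22.1 − 28.49 = -6.39 °C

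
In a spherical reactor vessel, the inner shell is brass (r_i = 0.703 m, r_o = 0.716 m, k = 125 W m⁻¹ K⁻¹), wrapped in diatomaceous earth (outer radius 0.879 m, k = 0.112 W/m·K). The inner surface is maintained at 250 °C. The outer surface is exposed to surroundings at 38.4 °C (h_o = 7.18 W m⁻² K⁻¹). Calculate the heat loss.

Resistance network (inner→outer):
  R_brass = (1/0.703 − 1/0.716)/(4πk) = 0.02583/(4π·125) = 1.644×10^-5 K/W
  R_diatomaceous earth = (1/0.716 − 1/0.879)/(4πk) = 0.2590/(4π·0.112) = 0.1840 K/W
  R_conv,out = 1/(4πr²h) = 1/(4π·0.879²·7.18) = 0.01434 K/W
ΣR = 1.644×10^-5 + 0.1840 + 0.01434 = 0.1984 K/W
Q = ΔT/ΣR = (250 °C − 38.4 °C)/0.1984 = 1070 W

Q = 1070 W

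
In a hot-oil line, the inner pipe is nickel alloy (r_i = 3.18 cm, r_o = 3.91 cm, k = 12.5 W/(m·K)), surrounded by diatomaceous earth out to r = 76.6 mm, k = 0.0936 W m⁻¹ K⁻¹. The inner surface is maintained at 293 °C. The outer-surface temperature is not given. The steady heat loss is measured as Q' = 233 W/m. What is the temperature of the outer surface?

T_out = 26.0 °C

Sum the resistances:
  R'_nickel alloy = ln(0.0391/0.0318)/(2πk) = 0.2067/(2π·12.5) = 0.002631 m·K/W
  R'_diatomaceous earth = ln(0.0766/0.0391)/(2πk) = 0.6725/(2π·0.0936) = 1.143 m·K/W
ΣR = 1.146 m·K/W
ΔT = Q'·ΣR = 233 × 1.146 = 267.0 K
Heat flows outward, so T_out = T_in − ΔT = 293 − 267.0 = 26.0 °C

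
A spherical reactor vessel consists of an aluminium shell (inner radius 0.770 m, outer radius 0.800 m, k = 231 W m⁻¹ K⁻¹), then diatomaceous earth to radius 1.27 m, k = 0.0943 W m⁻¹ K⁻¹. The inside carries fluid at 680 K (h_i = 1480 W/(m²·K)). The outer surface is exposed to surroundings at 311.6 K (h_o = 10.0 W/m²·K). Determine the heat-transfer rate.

Q = 932 W

Treat each layer as a resistance in series:
  R_conv,in = 1/(4πr²h) = 1/(4π·0.770²·1480) = 9.069×10^-5 K/W
  R_aluminium = (1/0.770 − 1/0.800)/(4πk) = 0.04870/(4π·231) = 1.678×10^-5 K/W
  R_diatomaceous earth = (1/0.800 − 1/1.27)/(4πk) = 0.4626/(4π·0.0943) = 0.3904 K/W
  R_conv,out = 1/(4πr²h) = 1/(4π·1.27²·10.0) = 0.004934 K/W
ΣR = 9.069×10^-5 + 1.678×10^-5 + 0.3904 + 0.004934 = 0.3954 K/W
Q = ΔT/ΣR = (680 K − 311.6 K)/0.3954 = 932 W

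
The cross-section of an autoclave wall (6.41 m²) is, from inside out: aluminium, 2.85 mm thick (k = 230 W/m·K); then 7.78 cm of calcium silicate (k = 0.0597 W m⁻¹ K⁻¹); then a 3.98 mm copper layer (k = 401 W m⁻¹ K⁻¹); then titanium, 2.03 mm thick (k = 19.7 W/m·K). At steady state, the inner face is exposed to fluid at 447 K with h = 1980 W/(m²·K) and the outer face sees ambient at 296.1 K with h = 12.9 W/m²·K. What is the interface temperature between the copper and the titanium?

Series thermal resistances, inner to outer:
  R_conv,in = 1/(hA) = 1/(1980·6.41) = 7.879×10^-5 K/W
  R_aluminium = L/(kA) = 0.00285/(230·6.41) = 1.933×10^-6 K/W
  R_calcium silicate = L/(kA) = 0.0778/(0.0597·6.41) = 0.2033 K/W
  R_copper = L/(kA) = 0.00398/(401·6.41) = 1.548×10^-6 K/W
  R_titanium = L/(kA) = 0.00203/(19.7·6.41) = 1.608×10^-5 K/W
  R_conv,out = 1/(hA) = 1/(12.9·6.41) = 0.01209 K/W
ΣR = 7.879×10^-5 + 1.933×10^-6 + 0.2033 + 1.548×10^-6 + 1.608×10^-5 + 0.01209 = 0.2155 K/W
Q = ΔT/ΣR = (447 K − 296.1 K)/0.2155 = 700.2 W
From the inner boundary to the copper/titanium interface, ΣR_partial = 0.2034 K/W.
T_interface = T_in − Q·ΣR_partial = 447 K − (700.2)(0.2034) = 304.6 K

T = 304.6 K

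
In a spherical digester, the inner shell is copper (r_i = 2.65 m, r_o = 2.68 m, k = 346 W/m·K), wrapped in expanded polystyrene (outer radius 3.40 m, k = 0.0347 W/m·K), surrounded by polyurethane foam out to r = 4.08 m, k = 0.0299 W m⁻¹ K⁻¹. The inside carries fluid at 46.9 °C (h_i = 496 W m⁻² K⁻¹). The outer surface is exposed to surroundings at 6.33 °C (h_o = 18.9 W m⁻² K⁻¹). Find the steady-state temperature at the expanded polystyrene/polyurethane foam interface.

T = 23.3 °C

Treat each layer as a resistance in series:
  R_conv,in = 1/(4πr²h) = 1/(4π·2.65²·496) = 2.285×10^-5 K/W
  R_copper = (1/2.65 − 1/2.68)/(4πk) = 0.004224/(4π·346) = 9.715×10^-7 K/W
  R_expanded polystyrene = (1/2.68 − 1/3.40)/(4πk) = 0.07902/(4π·0.0347) = 0.1812 K/W
  R_polyurethane foam = (1/3.40 − 1/4.08)/(4πk) = 0.04902/(4π·0.0299) = 0.1305 K/W
  R_conv,out = 1/(4πr²h) = 1/(4π·4.08²·18.9) = 2.529×10^-4 K/W
ΣR = 2.285×10^-5 + 9.715×10^-7 + 0.1812 + 0.1305 + 2.529×10^-4 = 0.3120 K/W
Q = ΔT/ΣR = (46.9 °C − 6.33 °C)/0.3120 = 130.0 W
From the inner boundary to the expanded polystyrene/polyurethane foam interface, ΣR_partial = 0.1812 K/W.
T_interface = T_in − Q·ΣR_partial = 46.9 °C − (130.0)(0.1812) = 23.3 °C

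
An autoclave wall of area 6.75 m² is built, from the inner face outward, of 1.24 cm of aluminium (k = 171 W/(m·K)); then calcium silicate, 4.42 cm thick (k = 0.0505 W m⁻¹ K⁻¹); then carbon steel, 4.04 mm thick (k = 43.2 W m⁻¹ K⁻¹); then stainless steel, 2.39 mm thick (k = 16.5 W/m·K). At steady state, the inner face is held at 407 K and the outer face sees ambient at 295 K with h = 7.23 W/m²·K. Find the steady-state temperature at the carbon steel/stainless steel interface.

Treat each layer as a resistance in series:
  R_aluminium = L/(kA) = 0.0124/(171·6.75) = 1.074×10^-5 K/W
  R_calcium silicate = L/(kA) = 0.0442/(0.0505·6.75) = 0.1297 K/W
  R_carbon steel = L/(kA) = 0.00404/(43.2·6.75) = 1.385×10^-5 K/W
  R_stainless steel = L/(kA) = 0.00239/(16.5·6.75) = 2.146×10^-5 K/W
  R_conv,out = 1/(hA) = 1/(7.23·6.75) = 0.02049 K/W
ΣR = 1.074×10^-5 + 0.1297 + 1.385×10^-5 + 2.146×10^-5 + 0.02049 = 0.1502 K/W
Q = ΔT/ΣR = (407 K − 295 K)/0.1502 = 745.7 W
From the inner boundary to the carbon steel/stainless steel interface, ΣR_partial = 0.1297 K/W.
T_interface = T_in − Q·ΣR_partial = 407 K − (745.7)(0.1297) = 310.3 K

T = 310.3 K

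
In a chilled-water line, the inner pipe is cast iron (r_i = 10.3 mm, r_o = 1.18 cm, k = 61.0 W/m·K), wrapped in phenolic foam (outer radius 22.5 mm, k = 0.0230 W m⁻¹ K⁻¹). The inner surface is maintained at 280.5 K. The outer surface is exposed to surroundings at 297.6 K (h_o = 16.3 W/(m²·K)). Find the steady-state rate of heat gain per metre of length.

Q' = 3.49 W/m

Treat each layer as a resistance in series:
  R'_cast iron = ln(0.0118/0.0103)/(2πk) = 0.1360/(2π·61.0) = 3.547×10^-4 m·K/W
  R'_phenolic foam = ln(0.0225/0.0118)/(2πk) = 0.6454/(2π·0.0230) = 4.466 m·K/W
  R'_conv,out = 1/(2πr h) = 1/(2π·0.0225·16.3) = 0.4340 m·K/W
ΣR = 3.547×10^-4 + 4.466 + 0.4340 = 4.900 m·K/W
Q' = ΔT/ΣR = (280.5 K − 297.6 K)/4.900 = -3.49 W/m
(Negative Q' ⇒ heat flows inward; heat gain = 3.49 W/m.)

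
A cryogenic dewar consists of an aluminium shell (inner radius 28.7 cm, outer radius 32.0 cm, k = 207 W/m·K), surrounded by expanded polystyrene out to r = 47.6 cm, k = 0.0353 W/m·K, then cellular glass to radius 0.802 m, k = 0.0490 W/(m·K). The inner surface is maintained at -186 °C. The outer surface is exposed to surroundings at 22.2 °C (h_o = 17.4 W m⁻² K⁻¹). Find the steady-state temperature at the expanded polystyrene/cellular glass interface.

Resistance network (inner→outer):
  R_aluminium = (1/0.287 − 1/0.320)/(4πk) = 0.3593/(4π·207) = 1.381×10^-4 K/W
  R_expanded polystyrene = (1/0.320 − 1/0.476)/(4πk) = 1.024/(4π·0.0353) = 2.309 K/W
  R_cellular glass = (1/0.476 − 1/0.802)/(4πk) = 0.8540/(4π·0.0490) = 1.387 K/W
  R_conv,out = 1/(4πr²h) = 1/(4π·0.802²·17.4) = 0.007110 K/W
ΣR = 1.381×10^-4 + 2.309 + 1.387 + 0.007110 = 3.703 K/W
Q = ΔT/ΣR = (-186 °C − 22.2 °C)/3.703 = -56.22 W
From the inner boundary to the expanded polystyrene/cellular glass interface, ΣR_partial = 2.309 K/W.
T_interface = T_in − Q·ΣR_partial = -186 °C − (-56.22)(2.309) = -56.2 °C

T = -56.2 °C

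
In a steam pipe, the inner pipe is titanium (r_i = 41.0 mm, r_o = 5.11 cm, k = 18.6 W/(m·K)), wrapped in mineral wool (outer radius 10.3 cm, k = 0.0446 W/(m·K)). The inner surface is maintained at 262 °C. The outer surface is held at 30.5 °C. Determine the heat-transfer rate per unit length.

Q' = 92.5 W/m

Treat each layer as a resistance in series:
  R'_titanium = ln(0.0511/0.0410)/(2πk) = 0.2202/(2π·18.6) = 0.001884 m·K/W
  R'_mineral wool = ln(0.103/0.0511)/(2πk) = 0.7009/(2π·0.0446) = 2.501 m·K/W
ΣR = 0.001884 + 2.501 = 2.503 m·K/W
Q' = ΔT/ΣR = (262 °C − 30.5 °C)/2.503 = 92.5 W/m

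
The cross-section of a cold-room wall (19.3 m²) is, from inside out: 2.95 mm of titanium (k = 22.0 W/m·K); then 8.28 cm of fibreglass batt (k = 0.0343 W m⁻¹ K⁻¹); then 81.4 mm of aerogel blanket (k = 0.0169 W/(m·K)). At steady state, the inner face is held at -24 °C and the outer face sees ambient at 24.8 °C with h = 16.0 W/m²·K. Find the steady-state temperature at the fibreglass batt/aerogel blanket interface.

Series thermal resistances, inner to outer:
  R_titanium = L/(kA) = 0.00295/(22.0·19.3) = 6.948×10^-6 K/W
  R_fibreglass batt = L/(kA) = 0.0828/(0.0343·19.3) = 0.1251 K/W
  R_aerogel blanket = L/(kA) = 0.0814/(0.0169·19.3) = 0.2496 K/W
  R_conv,out = 1/(hA) = 1/(16.0·19.3) = 0.003238 K/W
ΣR = 6.948×10^-6 + 0.1251 + 0.2496 + 0.003238 = 0.3779 K/W
Q = ΔT/ΣR = (-24 °C − 24.8 °C)/0.3779 = -129.1 W
From the inner boundary to the fibreglass batt/aerogel blanket interface, ΣR_partial = 0.1251 K/W.
T_interface = T_in − Q·ΣR_partial = -24 °C − (-129.1)(0.1251) = -7.85 °C

T = -7.85 °C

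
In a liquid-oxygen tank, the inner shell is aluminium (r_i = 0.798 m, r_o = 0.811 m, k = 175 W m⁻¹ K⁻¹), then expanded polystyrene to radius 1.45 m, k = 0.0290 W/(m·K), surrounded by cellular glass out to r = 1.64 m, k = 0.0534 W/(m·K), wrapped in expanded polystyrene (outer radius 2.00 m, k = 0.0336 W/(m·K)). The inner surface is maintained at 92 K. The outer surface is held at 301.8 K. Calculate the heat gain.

Q = 112 W

Series thermal resistances, inner to outer:
  R_aluminium = (1/0.798 − 1/0.811)/(4πk) = 0.02009/(4π·175) = 9.134×10^-6 K/W
  R_expanded polystyrene = (1/0.811 − 1/1.45)/(4πk) = 0.5434/(4π·0.0290) = 1.491 K/W
  R_cellular glass = (1/1.45 − 1/1.64)/(4πk) = 0.07990/(4π·0.0534) = 0.1191 K/W
  R_expanded polystyrene = (1/1.64 − 1/2.00)/(4πk) = 0.1098/(4π·0.0336) = 0.2599 K/W
ΣR = 9.134×10^-6 + 1.491 + 0.1191 + 0.2599 = 1.870 K/W
Q = ΔT/ΣR = (92 K − 301.8 K)/1.870 = -112 W
(Negative Q ⇒ heat flows inward; heat gain = 112 W.)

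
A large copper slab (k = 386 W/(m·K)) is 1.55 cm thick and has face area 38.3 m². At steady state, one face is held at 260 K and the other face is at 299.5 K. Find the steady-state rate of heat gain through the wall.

Q = 3.77×10^7 W

Q = kA·ΔT/L = 386 × 38.3 × |260 K − 299.5 K| / 0.0155 = 3.77×10^7 W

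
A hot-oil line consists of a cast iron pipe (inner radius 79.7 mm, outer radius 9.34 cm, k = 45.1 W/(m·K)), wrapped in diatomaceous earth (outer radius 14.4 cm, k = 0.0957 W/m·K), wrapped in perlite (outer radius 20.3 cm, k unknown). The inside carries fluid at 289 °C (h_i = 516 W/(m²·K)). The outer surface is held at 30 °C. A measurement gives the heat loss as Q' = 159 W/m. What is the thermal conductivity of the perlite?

k = 0.0604 W/m·K

ΣR = ΔT/Q' = |289 − 30|/159 = 1.629 m·K/W
Known resistances:
  R'_conv,in = 1/(2πr h) = 1/(2π·0.0797·516) = 0.003870 m·K/W
  R'_cast iron = ln(0.0934/0.0797)/(2πk) = 0.1586/(2π·45.1) = 5.598×10^-4 m·K/W
  R'_diatomaceous earth = ln(0.144/0.0934)/(2πk) = 0.4329/(2π·0.0957) = 0.7200 m·K/W
R_perlite = ΣR − ΣR_known = 1.629 − 0.7244 = 0.9046 m·K/W
ln(r₂/r₁)/(2πk) = 0.9046 ⇒ k = 0.3434/(2π·0.9046) = 0.0604 W/m·K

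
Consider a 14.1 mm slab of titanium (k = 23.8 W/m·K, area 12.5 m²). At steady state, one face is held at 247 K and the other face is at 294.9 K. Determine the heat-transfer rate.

Q = 1.01×10^6 W

Q = kA·ΔT/L = 23.8 × 12.5 × |247 K − 294.9 K| / 0.0141 = 1.01×10^6 W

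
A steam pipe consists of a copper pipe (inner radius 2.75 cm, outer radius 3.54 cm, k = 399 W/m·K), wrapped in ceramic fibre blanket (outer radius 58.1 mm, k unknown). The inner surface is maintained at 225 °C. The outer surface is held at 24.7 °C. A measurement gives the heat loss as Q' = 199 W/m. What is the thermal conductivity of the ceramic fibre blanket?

k = 0.0783 W/m·K

ΣR = ΔT/Q' = |225 − 24.7|/199 = 1.007 m·K/W
Known resistances:
  R'_copper = ln(0.0354/0.0275)/(2πk) = 0.2525/(2π·399) = 1.007×10^-4 m·K/W
R_ceramic fibre blanket = ΣR − ΣR_known = 1.007 − 1.007×10^-4 = 1.007 m·K/W
ln(r₂/r₁)/(2πk) = 1.007 ⇒ k = 0.4955/(2π·1.007) = 0.0783 W/m·K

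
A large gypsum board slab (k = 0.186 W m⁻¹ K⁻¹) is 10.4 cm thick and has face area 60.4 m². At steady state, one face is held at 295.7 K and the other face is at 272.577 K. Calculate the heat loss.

Q = 2500 W

Q = kA·ΔT/L = 0.186 × 60.4 × |295.7 K − 272.577 K| / 0.104 = 2500 W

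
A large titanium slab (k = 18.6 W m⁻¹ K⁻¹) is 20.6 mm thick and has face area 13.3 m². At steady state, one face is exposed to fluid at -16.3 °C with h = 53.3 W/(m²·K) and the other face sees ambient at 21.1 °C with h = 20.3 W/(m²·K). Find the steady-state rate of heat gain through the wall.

Q = 7.20 kW

Series thermal resistances, inner to outer:
  R_conv,in = 1/(hA) = 1/(53.3·13.3) = 0.001411 K/W
  R_titanium = L/(kA) = 0.0206/(18.6·13.3) = 8.327×10^-5 K/W
  R_conv,out = 1/(hA) = 1/(20.3·13.3) = 0.003704 K/W
ΣR = 0.001411 + 8.327×10^-5 + 0.003704 = 0.005198 K/W
Q = ΔT/ΣR = (-16.3 °C − 21.1 °C)/0.005198 = -7200 W
(Negative Q ⇒ heat flows inward; heat gain = 7200 W.)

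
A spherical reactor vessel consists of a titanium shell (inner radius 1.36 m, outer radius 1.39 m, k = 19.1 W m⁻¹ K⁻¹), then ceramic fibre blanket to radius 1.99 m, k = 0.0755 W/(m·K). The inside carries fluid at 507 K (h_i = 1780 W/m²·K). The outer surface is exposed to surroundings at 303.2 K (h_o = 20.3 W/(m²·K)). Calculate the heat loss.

Q = 887 W

Series thermal resistances, inner to outer:
  R_conv,in = 1/(4πr²h) = 1/(4π·1.36²·1780) = 2.417×10^-5 K/W
  R_titanium = (1/1.36 − 1/1.39)/(4πk) = 0.01587/(4π·19.1) = 6.612×10^-5 K/W
  R_ceramic fibre blanket = (1/1.39 − 1/1.99)/(4πk) = 0.2169/(4π·0.0755) = 0.2286 K/W
  R_conv,out = 1/(4πr²h) = 1/(4π·1.99²·20.3) = 9.899×10^-4 K/W
ΣR = 2.417×10^-5 + 6.612×10^-5 + 0.2286 + 9.899×10^-4 = 0.2297 K/W
Q = ΔT/ΣR = (507 K − 303.2 K)/0.2297 = 887 W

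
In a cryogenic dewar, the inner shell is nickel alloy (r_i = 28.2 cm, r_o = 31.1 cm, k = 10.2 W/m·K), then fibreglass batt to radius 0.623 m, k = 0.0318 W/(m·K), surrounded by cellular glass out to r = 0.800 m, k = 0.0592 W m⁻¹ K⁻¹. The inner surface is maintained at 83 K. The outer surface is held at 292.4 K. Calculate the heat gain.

Series thermal resistances, inner to outer:
  R_nickel alloy = (1/0.282 − 1/0.311)/(4πk) = 0.3307/(4π·10.2) = 0.002580 K/W
  R_fibreglass batt = (1/0.311 − 1/0.623)/(4πk) = 1.610/(4π·0.0318) = 4.030 K/W
  R_cellular glass = (1/0.623 − 1/0.800)/(4πk) = 0.3551/(4π·0.0592) = 0.4774 K/W
ΣR = 0.002580 + 4.030 + 0.4774 = 4.510 K/W
Q = ΔT/ΣR = (83 K − 292.4 K)/4.510 = -46.4 W
(Negative Q ⇒ heat flows inward; heat gain = 46.4 W.)

Q = 46.4 W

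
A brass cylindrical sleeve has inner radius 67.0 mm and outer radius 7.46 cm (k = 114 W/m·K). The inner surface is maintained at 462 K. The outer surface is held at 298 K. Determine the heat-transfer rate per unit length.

Q' = 1.09×10^6 W/m

Q' = 2πk·ΔT/ln(r₂/r₁) = 2π × 114 × 164 / ln(0.0746/0.0670) = 1.09×10^6 W/m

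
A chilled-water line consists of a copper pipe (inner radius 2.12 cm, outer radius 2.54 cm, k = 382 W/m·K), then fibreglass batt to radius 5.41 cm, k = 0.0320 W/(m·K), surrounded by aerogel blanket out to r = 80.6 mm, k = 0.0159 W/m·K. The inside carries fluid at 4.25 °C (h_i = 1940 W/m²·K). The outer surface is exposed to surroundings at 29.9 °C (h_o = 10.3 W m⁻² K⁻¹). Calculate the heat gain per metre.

Q' = 3.23 W/m

Treat each layer as a resistance in series:
  R'_conv,in = 1/(2πr h) = 1/(2π·0.0212·1940) = 0.003870 m·K/W
  R'_copper = ln(0.0254/0.0212)/(2πk) = 0.1807/(2π·382) = 7.531×10^-5 m·K/W
  R'_fibreglass batt = ln(0.0541/0.0254)/(2πk) = 0.7561/(2π·0.0320) = 3.760 m·K/W
  R'_aerogel blanket = ln(0.0806/0.0541)/(2πk) = 0.3987/(2π·0.0159) = 3.991 m·K/W
  R'_conv,out = 1/(2πr h) = 1/(2π·0.0806·10.3) = 0.1917 m·K/W
ΣR = 0.003870 + 7.531×10^-5 + 3.760 + 3.991 + 0.1917 = 7.947 m·K/W
Q' = ΔT/ΣR = (4.25 °C − 29.9 °C)/7.947 = -3.23 W/m
(Negative Q' ⇒ heat flows inward; heat gain = 3.23 W/m.)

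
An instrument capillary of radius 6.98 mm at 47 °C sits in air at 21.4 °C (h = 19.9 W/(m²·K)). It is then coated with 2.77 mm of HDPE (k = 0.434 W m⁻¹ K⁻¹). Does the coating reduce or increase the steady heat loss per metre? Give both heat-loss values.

Critical radius for a cylinder: r_cr = k/h = 0.0218 m = 2.18 cm.
Outer radius after coating: r₂ = 0.00698 + 0.00277 = 0.00975 m.
Since r₁ < r_cr and r₂ ≤ r_cr, the coating moves toward the maximum at r_cr — heat loss rises.
Bare: R = 1/(2πr₁h) = 1.146 m·K/W; Q = 25.6/1.146 = 22.3 W/m.
Coated: R = R_cond + R_conv = 0.9428 m·K/W; Q = 25.6/0.9428 = 27.2 W/m.

increases: 22.3 → 27.2 W/m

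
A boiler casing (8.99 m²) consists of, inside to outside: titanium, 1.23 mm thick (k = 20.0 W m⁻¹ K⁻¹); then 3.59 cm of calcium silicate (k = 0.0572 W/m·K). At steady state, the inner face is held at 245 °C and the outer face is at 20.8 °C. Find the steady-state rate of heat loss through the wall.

Series thermal resistances, inner to outer:
  R_titanium = L/(kA) = 0.00123/(20.0·8.99) = 6.841×10^-6 K/W
  R_calcium silicate = L/(kA) = 0.0359/(0.0572·8.99) = 0.06981 K/W
ΣR = 6.841×10^-6 + 0.06981 = 0.06982 K/W
Q = ΔT/ΣR = (245 °C − 20.8 °C)/0.06982 = 3210 W

Q = 3.21 kW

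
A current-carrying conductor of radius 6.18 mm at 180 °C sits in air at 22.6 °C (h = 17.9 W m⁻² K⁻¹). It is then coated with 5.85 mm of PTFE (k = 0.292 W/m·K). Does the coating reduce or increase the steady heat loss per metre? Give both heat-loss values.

increases: 109 → 143 W/m

Critical radius for a cylinder: r_cr = k/h = 0.0163 m = 1.63 cm.
Outer radius after coating: r₂ = 0.00618 + 0.00585 = 0.01203 m.
Since r₁ < r_cr and r₂ ≤ r_cr, the coating moves toward the maximum at r_cr — heat loss rises.
Bare: R = 1/(2πr₁h) = 1.439 m·K/W; Q = 157.4/1.439 = 109 W/m.
Coated: R = R_cond + R_conv = 1.102 m·K/W; Q = 157.4/1.102 = 143 W/m.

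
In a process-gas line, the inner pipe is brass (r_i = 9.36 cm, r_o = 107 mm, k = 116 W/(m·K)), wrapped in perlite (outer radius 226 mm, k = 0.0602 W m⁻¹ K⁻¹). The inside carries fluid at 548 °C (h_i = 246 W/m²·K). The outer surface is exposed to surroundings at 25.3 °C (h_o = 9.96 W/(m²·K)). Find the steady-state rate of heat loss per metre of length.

Resistance network (inner→outer):
  R'_conv,in = 1/(2πr h) = 1/(2π·0.0936·246) = 0.006912 m·K/W
  R'_brass = ln(0.107/0.0936)/(2πk) = 0.1338/(2π·116) = 1.836×10^-4 m·K/W
  R'_perlite = ln(0.226/0.107)/(2πk) = 0.7477/(2π·0.0602) = 1.977 m·K/W
  R'_conv,out = 1/(2πr h) = 1/(2π·0.226·9.96) = 0.07071 m·K/W
ΣR = 0.006912 + 1.836×10^-4 + 1.977 + 0.07071 = 2.055 m·K/W
Q' = ΔT/ΣR = (548 °C − 25.3 °C)/2.055 = 254 W/m

Q' = 254 W/m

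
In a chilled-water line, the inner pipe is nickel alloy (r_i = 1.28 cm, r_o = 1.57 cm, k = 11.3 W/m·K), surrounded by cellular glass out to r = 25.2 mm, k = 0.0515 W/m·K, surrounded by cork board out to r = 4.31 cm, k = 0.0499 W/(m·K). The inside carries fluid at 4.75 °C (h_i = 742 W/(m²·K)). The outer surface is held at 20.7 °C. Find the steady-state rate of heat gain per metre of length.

Q' = 4.99 W/m

Treat each layer as a resistance in series:
  R'_conv,in = 1/(2πr h) = 1/(2π·0.0128·742) = 0.01676 m·K/W
  R'_nickel alloy = ln(0.0157/0.0128)/(2πk) = 0.2042/(2π·11.3) = 0.002876 m·K/W
  R'_cellular glass = ln(0.0252/0.0157)/(2πk) = 0.4732/(2π·0.0515) = 1.462 m·K/W
  R'_cork board = ln(0.0431/0.0252)/(2πk) = 0.5367/(2π·0.0499) = 1.712 m·K/W
ΣR = 0.01676 + 0.002876 + 1.462 + 1.712 = 3.194 m·K/W
Q' = ΔT/ΣR = (4.75 °C − 20.7 °C)/3.194 = -4.99 W/m
(Negative Q' ⇒ heat flows inward; heat gain = 4.99 W/m.)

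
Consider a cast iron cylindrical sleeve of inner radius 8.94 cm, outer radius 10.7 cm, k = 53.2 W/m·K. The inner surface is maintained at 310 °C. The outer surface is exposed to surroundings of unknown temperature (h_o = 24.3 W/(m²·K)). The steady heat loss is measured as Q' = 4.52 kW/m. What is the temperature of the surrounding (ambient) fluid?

T_out = 30.9 °C

Sum the resistances:
  R'_cast iron = ln(0.107/0.0894)/(2πk) = 0.1797/(2π·53.2) = 5.376×10^-4 m·K/W
  R'_conv,out = 1/(2πr h) = 1/(2π·0.107·24.3) = 0.06121 m·K/W
ΣR = 0.06175 m·K/W
ΔT = Q'·ΣR = 4520 × 0.06175 = 279.1 K
Heat flows outward, so T_out = T_in − ΔT = 310 − 279.1 = 30.9 °C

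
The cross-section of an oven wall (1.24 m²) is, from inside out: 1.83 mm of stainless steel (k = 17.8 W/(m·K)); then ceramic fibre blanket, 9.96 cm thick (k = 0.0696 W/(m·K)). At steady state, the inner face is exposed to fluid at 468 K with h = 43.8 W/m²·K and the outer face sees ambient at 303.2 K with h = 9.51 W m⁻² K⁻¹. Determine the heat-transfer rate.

Resistance network (inner→outer):
  R_conv,in = 1/(hA) = 1/(43.8·1.24) = 0.01841 K/W
  R_stainless steel = L/(kA) = 0.00183/(17.8·1.24) = 8.291×10^-5 K/W
  R_ceramic fibre blanket = L/(kA) = 0.0996/(0.0696·1.24) = 1.154 K/W
  R_conv,out = 1/(hA) = 1/(9.51·1.24) = 0.08480 K/W
ΣR = 0.01841 + 8.291×10^-5 + 1.154 + 0.08480 = 1.257 K/W
Q = ΔT/ΣR = (468 K − 303.2 K)/1.257 = 131 W

Q = 131 W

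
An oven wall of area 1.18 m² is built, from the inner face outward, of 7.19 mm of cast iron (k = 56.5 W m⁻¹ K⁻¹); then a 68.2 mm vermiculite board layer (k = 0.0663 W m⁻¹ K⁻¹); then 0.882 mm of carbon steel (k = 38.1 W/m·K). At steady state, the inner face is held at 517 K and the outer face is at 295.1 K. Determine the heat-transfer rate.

Q = 255 W

Series thermal resistances, inner to outer:
  R_cast iron = L/(kA) = 0.00719/(56.5·1.18) = 1.078×10^-4 K/W
  R_vermiculite board = L/(kA) = 0.0682/(0.0663·1.18) = 0.8717 K/W
  R_carbon steel = L/(kA) = 8.82×10^-4/(38.1·1.18) = 1.962×10^-5 K/W
ΣR = 1.078×10^-4 + 0.8717 + 1.962×10^-5 = 0.8718 K/W
Q = ΔT/ΣR = (517 K − 295.1 K)/0.8718 = 255 W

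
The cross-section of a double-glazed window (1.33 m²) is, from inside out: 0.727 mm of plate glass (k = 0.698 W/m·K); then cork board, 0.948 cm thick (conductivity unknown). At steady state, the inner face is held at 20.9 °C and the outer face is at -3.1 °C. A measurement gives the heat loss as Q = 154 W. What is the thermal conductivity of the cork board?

k = 0.0460 W/m·K

ΣR = ΔT/Q = |20.9 − -3.1|/154 = 0.1558 K/W
Known resistances:
  R_plate glass = L/(kA) = 7.27×10^-4/(0.698·1.33) = 7.831×10^-4 K/W
R_cork board = ΣR − ΣR_known = 0.1558 − 7.831×10^-4 = 0.1550 K/W
L/(kA) = 0.1550 ⇒ k = 0.00948/(0.1550·1.33) = 0.0460 W/m·K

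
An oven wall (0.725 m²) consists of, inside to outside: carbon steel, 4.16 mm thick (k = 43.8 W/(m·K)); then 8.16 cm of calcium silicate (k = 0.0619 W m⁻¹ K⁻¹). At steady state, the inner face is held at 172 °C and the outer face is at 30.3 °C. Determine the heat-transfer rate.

Series thermal resistances, inner to outer:
  R_carbon steel = L/(kA) = 0.00416/(43.8·0.725) = 1.310×10^-4 K/W
  R_calcium silicate = L/(kA) = 0.0816/(0.0619·0.725) = 1.818 K/W
ΣR = 1.310×10^-4 + 1.818 = 1.818 K/W
Q = ΔT/ΣR = (172 °C − 30.3 °C)/1.818 = 77.9 W

Q = 77.9 W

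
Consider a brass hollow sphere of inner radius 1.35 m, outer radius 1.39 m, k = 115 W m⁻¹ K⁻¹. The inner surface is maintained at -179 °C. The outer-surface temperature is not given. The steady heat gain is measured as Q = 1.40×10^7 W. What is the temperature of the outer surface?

T_out = 27.5 °C

Sum the resistances:
  R_brass = (1/1.35 − 1/1.39)/(4πk) = 0.02132/(4π·115) = 1.475×10^-5 K/W
ΣR = 1.475×10^-5 K/W
ΔT = Q·ΣR = 1.40×10^7 × 1.475×10^-5 = 206.5 K
Heat flows inward, so T_out = T_in + ΔT = -179 + 206.5 = 27.5 °C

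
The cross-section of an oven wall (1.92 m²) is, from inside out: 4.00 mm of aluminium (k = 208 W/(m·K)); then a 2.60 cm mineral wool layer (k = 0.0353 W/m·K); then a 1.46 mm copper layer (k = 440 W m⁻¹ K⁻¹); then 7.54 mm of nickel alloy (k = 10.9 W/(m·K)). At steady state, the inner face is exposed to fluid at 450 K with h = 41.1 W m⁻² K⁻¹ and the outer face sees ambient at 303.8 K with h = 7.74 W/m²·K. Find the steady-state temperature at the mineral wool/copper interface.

T = 325.1 K

Series thermal resistances, inner to outer:
  R_conv,in = 1/(hA) = 1/(41.1·1.92) = 0.01267 K/W
  R_aluminium = L/(kA) = 0.00400/(208·1.92) = 1.002×10^-5 K/W
  R_mineral wool = L/(kA) = 0.0260/(0.0353·1.92) = 0.3836 K/W
  R_copper = L/(kA) = 0.00146/(440·1.92) = 1.728×10^-6 K/W
  R_nickel alloy = L/(kA) = 0.00754/(10.9·1.92) = 3.603×10^-4 K/W
  R_conv,out = 1/(hA) = 1/(7.74·1.92) = 0.06729 K/W
ΣR = 0.01267 + 1.002×10^-5 + 0.3836 + 1.728×10^-6 + 3.603×10^-4 + 0.06729 = 0.4639 K/W
Q = ΔT/ΣR = (450 K − 303.8 K)/0.4639 = 315.2 W
From the inner boundary to the mineral wool/copper interface, ΣR_partial = 0.3963 K/W.
T_interface = T_in − Q·ΣR_partial = 450 K − (315.2)(0.3963) = 325.1 K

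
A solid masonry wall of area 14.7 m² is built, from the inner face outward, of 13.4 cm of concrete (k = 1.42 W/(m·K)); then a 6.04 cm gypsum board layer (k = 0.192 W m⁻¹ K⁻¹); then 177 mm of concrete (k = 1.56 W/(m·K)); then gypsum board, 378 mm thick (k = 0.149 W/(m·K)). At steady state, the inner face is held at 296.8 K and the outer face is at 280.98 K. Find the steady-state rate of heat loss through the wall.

Series thermal resistances, inner to outer:
  R_concrete = L/(kA) = 0.134/(1.42·14.7) = 0.006419 K/W
  R_gypsum board = L/(kA) = 0.0604/(0.192·14.7) = 0.02140 K/W
  R_concrete = L/(kA) = 0.177/(1.56·14.7) = 0.007718 K/W
  R_gypsum board = L/(kA) = 0.378/(0.149·14.7) = 0.1726 K/W
ΣR = 0.006419 + 0.02140 + 0.007718 + 0.1726 = 0.2081 K/W
Q = ΔT/ΣR = (296.8 K − 280.98 K)/0.2081 = 76.0 W

Q = 76.0 W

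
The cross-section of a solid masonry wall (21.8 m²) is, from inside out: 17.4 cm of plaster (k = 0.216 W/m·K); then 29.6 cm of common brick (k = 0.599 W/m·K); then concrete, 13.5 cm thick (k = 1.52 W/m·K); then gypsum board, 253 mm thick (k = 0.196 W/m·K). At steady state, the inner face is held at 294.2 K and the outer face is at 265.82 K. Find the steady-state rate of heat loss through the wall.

Q = 231 W

Resistance network (inner→outer):
  R_plaster = L/(kA) = 0.174/(0.216·21.8) = 0.03695 K/W
  R_common brick = L/(kA) = 0.296/(0.599·21.8) = 0.02267 K/W
  R_concrete = L/(kA) = 0.135/(1.52·21.8) = 0.004074 K/W
  R_gypsum board = L/(kA) = 0.253/(0.196·21.8) = 0.05921 K/W
ΣR = 0.03695 + 0.02267 + 0.004074 + 0.05921 = 0.1229 K/W
Q = ΔT/ΣR = (294.2 K − 265.82 K)/0.1229 = 231 W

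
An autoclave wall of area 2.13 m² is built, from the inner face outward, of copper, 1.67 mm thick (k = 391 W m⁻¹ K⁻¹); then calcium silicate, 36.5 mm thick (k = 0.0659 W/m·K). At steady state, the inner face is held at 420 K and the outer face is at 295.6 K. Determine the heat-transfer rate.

Treat each layer as a resistance in series:
  R_copper = L/(kA) = 0.00167/(391·2.13) = 2.005×10^-6 K/W
  R_calcium silicate = L/(kA) = 0.0365/(0.0659·2.13) = 0.2600 K/W
ΣR = 2.005×10^-6 + 0.2600 = 0.2600 K/W
Q = ΔT/ΣR = (420 K − 295.6 K)/0.2600 = 478 W

Q = 478 W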